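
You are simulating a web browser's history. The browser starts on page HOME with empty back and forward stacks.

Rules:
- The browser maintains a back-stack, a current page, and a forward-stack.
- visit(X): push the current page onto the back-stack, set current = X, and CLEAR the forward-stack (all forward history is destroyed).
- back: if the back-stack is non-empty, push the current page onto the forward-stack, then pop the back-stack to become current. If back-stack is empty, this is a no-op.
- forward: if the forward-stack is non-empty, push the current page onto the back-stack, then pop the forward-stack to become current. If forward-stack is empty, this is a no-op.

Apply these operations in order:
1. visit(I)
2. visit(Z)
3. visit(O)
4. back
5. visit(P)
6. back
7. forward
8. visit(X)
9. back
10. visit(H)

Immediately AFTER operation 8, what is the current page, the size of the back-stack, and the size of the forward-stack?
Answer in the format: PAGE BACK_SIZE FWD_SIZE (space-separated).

After 1 (visit(I)): cur=I back=1 fwd=0
After 2 (visit(Z)): cur=Z back=2 fwd=0
After 3 (visit(O)): cur=O back=3 fwd=0
After 4 (back): cur=Z back=2 fwd=1
After 5 (visit(P)): cur=P back=3 fwd=0
After 6 (back): cur=Z back=2 fwd=1
After 7 (forward): cur=P back=3 fwd=0
After 8 (visit(X)): cur=X back=4 fwd=0

X 4 0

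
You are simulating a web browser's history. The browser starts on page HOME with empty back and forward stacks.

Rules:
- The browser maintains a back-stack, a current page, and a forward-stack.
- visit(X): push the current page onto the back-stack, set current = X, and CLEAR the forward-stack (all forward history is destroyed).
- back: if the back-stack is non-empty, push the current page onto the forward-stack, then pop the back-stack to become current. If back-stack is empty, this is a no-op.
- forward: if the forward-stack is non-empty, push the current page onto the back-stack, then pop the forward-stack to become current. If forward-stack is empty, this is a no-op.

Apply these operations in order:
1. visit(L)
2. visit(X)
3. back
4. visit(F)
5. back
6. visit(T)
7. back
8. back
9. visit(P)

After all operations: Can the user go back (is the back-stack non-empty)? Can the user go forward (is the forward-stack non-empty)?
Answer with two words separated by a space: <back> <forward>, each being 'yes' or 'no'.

After 1 (visit(L)): cur=L back=1 fwd=0
After 2 (visit(X)): cur=X back=2 fwd=0
After 3 (back): cur=L back=1 fwd=1
After 4 (visit(F)): cur=F back=2 fwd=0
After 5 (back): cur=L back=1 fwd=1
After 6 (visit(T)): cur=T back=2 fwd=0
After 7 (back): cur=L back=1 fwd=1
After 8 (back): cur=HOME back=0 fwd=2
After 9 (visit(P)): cur=P back=1 fwd=0

Answer: yes no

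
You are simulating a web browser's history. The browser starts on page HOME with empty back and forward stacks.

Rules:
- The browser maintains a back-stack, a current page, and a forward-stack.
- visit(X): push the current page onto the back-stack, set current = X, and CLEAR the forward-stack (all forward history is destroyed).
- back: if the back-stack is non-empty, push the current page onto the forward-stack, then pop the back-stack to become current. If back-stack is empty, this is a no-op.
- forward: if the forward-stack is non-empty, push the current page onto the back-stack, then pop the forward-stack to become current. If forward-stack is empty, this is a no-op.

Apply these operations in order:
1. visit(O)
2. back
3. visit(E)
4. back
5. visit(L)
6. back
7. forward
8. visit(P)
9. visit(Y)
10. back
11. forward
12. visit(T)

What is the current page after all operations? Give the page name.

Answer: T

Derivation:
After 1 (visit(O)): cur=O back=1 fwd=0
After 2 (back): cur=HOME back=0 fwd=1
After 3 (visit(E)): cur=E back=1 fwd=0
After 4 (back): cur=HOME back=0 fwd=1
After 5 (visit(L)): cur=L back=1 fwd=0
After 6 (back): cur=HOME back=0 fwd=1
After 7 (forward): cur=L back=1 fwd=0
After 8 (visit(P)): cur=P back=2 fwd=0
After 9 (visit(Y)): cur=Y back=3 fwd=0
After 10 (back): cur=P back=2 fwd=1
After 11 (forward): cur=Y back=3 fwd=0
After 12 (visit(T)): cur=T back=4 fwd=0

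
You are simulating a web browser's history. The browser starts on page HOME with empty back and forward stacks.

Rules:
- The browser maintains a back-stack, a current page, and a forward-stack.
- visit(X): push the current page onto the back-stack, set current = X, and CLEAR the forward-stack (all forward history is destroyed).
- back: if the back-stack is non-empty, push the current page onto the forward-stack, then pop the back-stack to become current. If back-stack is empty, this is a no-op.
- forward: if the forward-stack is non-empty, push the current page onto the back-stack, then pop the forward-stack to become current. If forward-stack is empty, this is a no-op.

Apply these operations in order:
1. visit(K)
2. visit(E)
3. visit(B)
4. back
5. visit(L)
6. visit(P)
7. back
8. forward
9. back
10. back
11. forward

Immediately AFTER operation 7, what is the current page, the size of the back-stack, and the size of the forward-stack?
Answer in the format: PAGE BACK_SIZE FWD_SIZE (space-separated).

After 1 (visit(K)): cur=K back=1 fwd=0
After 2 (visit(E)): cur=E back=2 fwd=0
After 3 (visit(B)): cur=B back=3 fwd=0
After 4 (back): cur=E back=2 fwd=1
After 5 (visit(L)): cur=L back=3 fwd=0
After 6 (visit(P)): cur=P back=4 fwd=0
After 7 (back): cur=L back=3 fwd=1

L 3 1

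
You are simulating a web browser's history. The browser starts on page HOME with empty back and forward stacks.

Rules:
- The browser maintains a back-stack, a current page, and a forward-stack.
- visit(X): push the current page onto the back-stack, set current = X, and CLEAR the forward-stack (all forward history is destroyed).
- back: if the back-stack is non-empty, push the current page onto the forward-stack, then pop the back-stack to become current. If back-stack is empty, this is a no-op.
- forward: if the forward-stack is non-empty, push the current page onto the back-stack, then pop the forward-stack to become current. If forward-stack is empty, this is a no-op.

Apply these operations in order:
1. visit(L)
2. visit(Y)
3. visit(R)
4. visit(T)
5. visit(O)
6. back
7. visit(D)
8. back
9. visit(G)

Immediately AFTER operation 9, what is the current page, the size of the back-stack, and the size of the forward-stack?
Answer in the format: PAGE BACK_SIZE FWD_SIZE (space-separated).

After 1 (visit(L)): cur=L back=1 fwd=0
After 2 (visit(Y)): cur=Y back=2 fwd=0
After 3 (visit(R)): cur=R back=3 fwd=0
After 4 (visit(T)): cur=T back=4 fwd=0
After 5 (visit(O)): cur=O back=5 fwd=0
After 6 (back): cur=T back=4 fwd=1
After 7 (visit(D)): cur=D back=5 fwd=0
After 8 (back): cur=T back=4 fwd=1
After 9 (visit(G)): cur=G back=5 fwd=0

G 5 0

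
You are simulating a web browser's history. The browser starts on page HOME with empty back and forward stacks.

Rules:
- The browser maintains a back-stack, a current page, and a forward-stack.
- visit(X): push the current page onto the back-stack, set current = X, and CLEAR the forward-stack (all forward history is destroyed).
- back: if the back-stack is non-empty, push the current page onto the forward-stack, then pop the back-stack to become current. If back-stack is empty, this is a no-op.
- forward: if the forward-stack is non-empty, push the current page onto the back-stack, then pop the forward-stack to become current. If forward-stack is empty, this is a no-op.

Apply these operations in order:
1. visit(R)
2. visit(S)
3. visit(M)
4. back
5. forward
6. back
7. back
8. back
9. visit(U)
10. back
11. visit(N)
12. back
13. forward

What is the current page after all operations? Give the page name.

After 1 (visit(R)): cur=R back=1 fwd=0
After 2 (visit(S)): cur=S back=2 fwd=0
After 3 (visit(M)): cur=M back=3 fwd=0
After 4 (back): cur=S back=2 fwd=1
After 5 (forward): cur=M back=3 fwd=0
After 6 (back): cur=S back=2 fwd=1
After 7 (back): cur=R back=1 fwd=2
After 8 (back): cur=HOME back=0 fwd=3
After 9 (visit(U)): cur=U back=1 fwd=0
After 10 (back): cur=HOME back=0 fwd=1
After 11 (visit(N)): cur=N back=1 fwd=0
After 12 (back): cur=HOME back=0 fwd=1
After 13 (forward): cur=N back=1 fwd=0

Answer: N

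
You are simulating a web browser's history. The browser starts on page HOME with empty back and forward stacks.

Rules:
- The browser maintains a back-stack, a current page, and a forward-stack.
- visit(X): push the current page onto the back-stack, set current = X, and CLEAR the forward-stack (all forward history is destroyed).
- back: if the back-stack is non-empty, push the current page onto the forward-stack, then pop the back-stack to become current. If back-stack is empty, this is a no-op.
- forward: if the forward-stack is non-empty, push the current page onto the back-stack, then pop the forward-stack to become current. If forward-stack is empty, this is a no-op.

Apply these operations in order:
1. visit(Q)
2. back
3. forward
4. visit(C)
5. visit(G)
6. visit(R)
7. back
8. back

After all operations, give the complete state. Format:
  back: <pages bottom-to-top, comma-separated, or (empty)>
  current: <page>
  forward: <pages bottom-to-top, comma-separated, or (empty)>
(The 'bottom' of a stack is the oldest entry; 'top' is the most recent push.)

After 1 (visit(Q)): cur=Q back=1 fwd=0
After 2 (back): cur=HOME back=0 fwd=1
After 3 (forward): cur=Q back=1 fwd=0
After 4 (visit(C)): cur=C back=2 fwd=0
After 5 (visit(G)): cur=G back=3 fwd=0
After 6 (visit(R)): cur=R back=4 fwd=0
After 7 (back): cur=G back=3 fwd=1
After 8 (back): cur=C back=2 fwd=2

Answer: back: HOME,Q
current: C
forward: R,G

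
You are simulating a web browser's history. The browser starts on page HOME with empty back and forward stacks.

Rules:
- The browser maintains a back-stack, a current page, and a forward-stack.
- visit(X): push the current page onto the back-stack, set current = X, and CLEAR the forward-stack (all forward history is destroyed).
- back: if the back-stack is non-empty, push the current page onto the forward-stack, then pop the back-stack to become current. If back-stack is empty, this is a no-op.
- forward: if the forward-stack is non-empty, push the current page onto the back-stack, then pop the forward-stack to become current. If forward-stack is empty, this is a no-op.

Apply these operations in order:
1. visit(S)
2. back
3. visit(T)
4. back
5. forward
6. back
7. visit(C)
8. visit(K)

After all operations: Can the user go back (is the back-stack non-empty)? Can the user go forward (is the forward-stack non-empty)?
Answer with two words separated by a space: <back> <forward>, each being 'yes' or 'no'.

After 1 (visit(S)): cur=S back=1 fwd=0
After 2 (back): cur=HOME back=0 fwd=1
After 3 (visit(T)): cur=T back=1 fwd=0
After 4 (back): cur=HOME back=0 fwd=1
After 5 (forward): cur=T back=1 fwd=0
After 6 (back): cur=HOME back=0 fwd=1
After 7 (visit(C)): cur=C back=1 fwd=0
After 8 (visit(K)): cur=K back=2 fwd=0

Answer: yes no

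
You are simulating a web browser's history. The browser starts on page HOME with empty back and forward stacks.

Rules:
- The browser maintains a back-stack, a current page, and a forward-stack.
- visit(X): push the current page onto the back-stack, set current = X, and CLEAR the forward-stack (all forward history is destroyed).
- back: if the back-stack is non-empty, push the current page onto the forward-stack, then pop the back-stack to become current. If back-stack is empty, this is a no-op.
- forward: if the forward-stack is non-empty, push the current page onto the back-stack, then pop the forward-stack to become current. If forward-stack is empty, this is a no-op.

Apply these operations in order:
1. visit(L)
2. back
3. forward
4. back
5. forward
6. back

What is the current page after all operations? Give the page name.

Answer: HOME

Derivation:
After 1 (visit(L)): cur=L back=1 fwd=0
After 2 (back): cur=HOME back=0 fwd=1
After 3 (forward): cur=L back=1 fwd=0
After 4 (back): cur=HOME back=0 fwd=1
After 5 (forward): cur=L back=1 fwd=0
After 6 (back): cur=HOME back=0 fwd=1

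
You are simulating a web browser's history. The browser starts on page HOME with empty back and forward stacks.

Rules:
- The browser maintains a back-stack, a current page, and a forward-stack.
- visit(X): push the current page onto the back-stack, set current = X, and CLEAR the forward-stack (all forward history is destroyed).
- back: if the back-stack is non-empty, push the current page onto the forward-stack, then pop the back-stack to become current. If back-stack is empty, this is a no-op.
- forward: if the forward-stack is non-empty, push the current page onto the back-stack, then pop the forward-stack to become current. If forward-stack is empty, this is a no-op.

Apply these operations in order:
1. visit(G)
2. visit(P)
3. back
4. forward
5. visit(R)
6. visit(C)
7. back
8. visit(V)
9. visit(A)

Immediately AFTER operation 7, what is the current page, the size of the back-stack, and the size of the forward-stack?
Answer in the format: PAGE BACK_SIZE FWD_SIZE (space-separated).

After 1 (visit(G)): cur=G back=1 fwd=0
After 2 (visit(P)): cur=P back=2 fwd=0
After 3 (back): cur=G back=1 fwd=1
After 4 (forward): cur=P back=2 fwd=0
After 5 (visit(R)): cur=R back=3 fwd=0
After 6 (visit(C)): cur=C back=4 fwd=0
After 7 (back): cur=R back=3 fwd=1

R 3 1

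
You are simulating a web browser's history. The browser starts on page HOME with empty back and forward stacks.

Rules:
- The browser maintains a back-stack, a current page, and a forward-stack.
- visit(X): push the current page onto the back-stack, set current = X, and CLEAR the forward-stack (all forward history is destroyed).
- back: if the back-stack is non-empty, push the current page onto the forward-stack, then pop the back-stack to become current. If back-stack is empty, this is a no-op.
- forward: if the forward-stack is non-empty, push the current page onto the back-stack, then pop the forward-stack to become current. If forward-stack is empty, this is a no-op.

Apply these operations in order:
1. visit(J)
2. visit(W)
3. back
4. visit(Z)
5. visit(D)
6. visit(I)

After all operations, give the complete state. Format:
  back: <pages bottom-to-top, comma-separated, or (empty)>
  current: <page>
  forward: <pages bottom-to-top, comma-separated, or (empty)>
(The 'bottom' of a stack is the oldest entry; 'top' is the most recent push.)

After 1 (visit(J)): cur=J back=1 fwd=0
After 2 (visit(W)): cur=W back=2 fwd=0
After 3 (back): cur=J back=1 fwd=1
After 4 (visit(Z)): cur=Z back=2 fwd=0
After 5 (visit(D)): cur=D back=3 fwd=0
After 6 (visit(I)): cur=I back=4 fwd=0

Answer: back: HOME,J,Z,D
current: I
forward: (empty)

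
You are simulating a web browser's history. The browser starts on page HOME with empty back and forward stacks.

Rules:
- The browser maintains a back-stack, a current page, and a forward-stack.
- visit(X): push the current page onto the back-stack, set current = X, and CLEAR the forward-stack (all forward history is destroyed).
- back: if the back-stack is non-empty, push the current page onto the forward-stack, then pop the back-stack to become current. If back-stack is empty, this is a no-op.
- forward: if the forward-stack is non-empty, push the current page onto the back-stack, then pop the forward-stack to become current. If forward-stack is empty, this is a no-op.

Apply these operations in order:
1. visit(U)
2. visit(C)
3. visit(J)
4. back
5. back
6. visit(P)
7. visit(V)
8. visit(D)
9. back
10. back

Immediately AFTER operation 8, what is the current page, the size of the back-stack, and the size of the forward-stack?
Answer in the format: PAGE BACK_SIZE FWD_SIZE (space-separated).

After 1 (visit(U)): cur=U back=1 fwd=0
After 2 (visit(C)): cur=C back=2 fwd=0
After 3 (visit(J)): cur=J back=3 fwd=0
After 4 (back): cur=C back=2 fwd=1
After 5 (back): cur=U back=1 fwd=2
After 6 (visit(P)): cur=P back=2 fwd=0
After 7 (visit(V)): cur=V back=3 fwd=0
After 8 (visit(D)): cur=D back=4 fwd=0

D 4 0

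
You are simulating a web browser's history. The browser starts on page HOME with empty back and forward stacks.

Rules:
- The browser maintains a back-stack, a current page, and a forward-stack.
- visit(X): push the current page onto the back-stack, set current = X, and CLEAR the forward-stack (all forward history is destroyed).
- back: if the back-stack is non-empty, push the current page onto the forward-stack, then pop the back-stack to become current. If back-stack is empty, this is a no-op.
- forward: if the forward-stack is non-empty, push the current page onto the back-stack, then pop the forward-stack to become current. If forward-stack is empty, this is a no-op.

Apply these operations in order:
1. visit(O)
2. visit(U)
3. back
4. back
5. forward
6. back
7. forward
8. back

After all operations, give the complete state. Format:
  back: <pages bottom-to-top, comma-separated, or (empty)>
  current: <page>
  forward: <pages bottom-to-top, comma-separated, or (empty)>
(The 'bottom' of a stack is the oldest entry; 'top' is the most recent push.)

Answer: back: (empty)
current: HOME
forward: U,O

Derivation:
After 1 (visit(O)): cur=O back=1 fwd=0
After 2 (visit(U)): cur=U back=2 fwd=0
After 3 (back): cur=O back=1 fwd=1
After 4 (back): cur=HOME back=0 fwd=2
After 5 (forward): cur=O back=1 fwd=1
After 6 (back): cur=HOME back=0 fwd=2
After 7 (forward): cur=O back=1 fwd=1
After 8 (back): cur=HOME back=0 fwd=2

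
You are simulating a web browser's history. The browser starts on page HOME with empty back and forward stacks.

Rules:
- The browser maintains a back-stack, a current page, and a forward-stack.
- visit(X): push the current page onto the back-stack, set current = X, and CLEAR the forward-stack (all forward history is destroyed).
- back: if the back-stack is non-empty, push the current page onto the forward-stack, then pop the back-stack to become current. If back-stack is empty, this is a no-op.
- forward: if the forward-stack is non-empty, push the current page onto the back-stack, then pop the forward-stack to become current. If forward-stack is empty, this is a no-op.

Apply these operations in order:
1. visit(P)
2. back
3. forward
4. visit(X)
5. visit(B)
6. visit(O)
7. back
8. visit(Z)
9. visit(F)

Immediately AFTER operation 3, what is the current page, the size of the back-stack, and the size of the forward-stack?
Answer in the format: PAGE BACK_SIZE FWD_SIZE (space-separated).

After 1 (visit(P)): cur=P back=1 fwd=0
After 2 (back): cur=HOME back=0 fwd=1
After 3 (forward): cur=P back=1 fwd=0

P 1 0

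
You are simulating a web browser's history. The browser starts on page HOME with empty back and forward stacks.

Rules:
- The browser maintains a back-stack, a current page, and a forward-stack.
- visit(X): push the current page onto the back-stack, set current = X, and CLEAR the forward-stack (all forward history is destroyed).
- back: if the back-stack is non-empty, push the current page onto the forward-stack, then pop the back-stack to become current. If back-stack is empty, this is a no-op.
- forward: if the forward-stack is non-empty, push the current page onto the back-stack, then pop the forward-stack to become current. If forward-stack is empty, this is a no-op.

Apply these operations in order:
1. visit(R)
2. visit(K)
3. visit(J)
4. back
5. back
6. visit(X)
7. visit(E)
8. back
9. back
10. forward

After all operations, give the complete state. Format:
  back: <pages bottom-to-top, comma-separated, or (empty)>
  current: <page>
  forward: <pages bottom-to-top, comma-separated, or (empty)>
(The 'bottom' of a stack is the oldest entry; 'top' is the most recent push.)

Answer: back: HOME,R
current: X
forward: E

Derivation:
After 1 (visit(R)): cur=R back=1 fwd=0
After 2 (visit(K)): cur=K back=2 fwd=0
After 3 (visit(J)): cur=J back=3 fwd=0
After 4 (back): cur=K back=2 fwd=1
After 5 (back): cur=R back=1 fwd=2
After 6 (visit(X)): cur=X back=2 fwd=0
After 7 (visit(E)): cur=E back=3 fwd=0
After 8 (back): cur=X back=2 fwd=1
After 9 (back): cur=R back=1 fwd=2
After 10 (forward): cur=X back=2 fwd=1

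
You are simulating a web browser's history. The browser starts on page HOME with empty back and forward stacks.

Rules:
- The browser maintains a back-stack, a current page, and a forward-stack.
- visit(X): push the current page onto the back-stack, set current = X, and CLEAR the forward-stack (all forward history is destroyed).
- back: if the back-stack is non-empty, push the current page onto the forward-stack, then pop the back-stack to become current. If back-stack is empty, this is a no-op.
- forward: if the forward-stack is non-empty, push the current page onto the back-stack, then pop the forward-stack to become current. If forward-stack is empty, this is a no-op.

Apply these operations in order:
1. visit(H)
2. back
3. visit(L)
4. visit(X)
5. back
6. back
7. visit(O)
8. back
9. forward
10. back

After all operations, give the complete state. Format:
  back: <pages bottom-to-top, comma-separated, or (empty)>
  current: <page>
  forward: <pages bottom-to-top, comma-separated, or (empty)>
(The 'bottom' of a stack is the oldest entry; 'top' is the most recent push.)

After 1 (visit(H)): cur=H back=1 fwd=0
After 2 (back): cur=HOME back=0 fwd=1
After 3 (visit(L)): cur=L back=1 fwd=0
After 4 (visit(X)): cur=X back=2 fwd=0
After 5 (back): cur=L back=1 fwd=1
After 6 (back): cur=HOME back=0 fwd=2
After 7 (visit(O)): cur=O back=1 fwd=0
After 8 (back): cur=HOME back=0 fwd=1
After 9 (forward): cur=O back=1 fwd=0
After 10 (back): cur=HOME back=0 fwd=1

Answer: back: (empty)
current: HOME
forward: O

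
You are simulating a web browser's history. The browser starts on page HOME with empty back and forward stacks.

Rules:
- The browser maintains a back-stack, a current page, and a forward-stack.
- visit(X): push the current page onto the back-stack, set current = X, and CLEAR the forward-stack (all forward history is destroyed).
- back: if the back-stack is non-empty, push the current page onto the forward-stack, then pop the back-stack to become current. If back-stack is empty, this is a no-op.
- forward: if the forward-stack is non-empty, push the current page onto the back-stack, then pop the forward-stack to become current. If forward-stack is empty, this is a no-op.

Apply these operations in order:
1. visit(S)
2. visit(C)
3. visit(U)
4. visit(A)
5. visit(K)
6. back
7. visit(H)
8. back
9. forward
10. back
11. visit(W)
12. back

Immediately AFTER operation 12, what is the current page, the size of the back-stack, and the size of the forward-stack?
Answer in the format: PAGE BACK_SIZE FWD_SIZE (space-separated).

After 1 (visit(S)): cur=S back=1 fwd=0
After 2 (visit(C)): cur=C back=2 fwd=0
After 3 (visit(U)): cur=U back=3 fwd=0
After 4 (visit(A)): cur=A back=4 fwd=0
After 5 (visit(K)): cur=K back=5 fwd=0
After 6 (back): cur=A back=4 fwd=1
After 7 (visit(H)): cur=H back=5 fwd=0
After 8 (back): cur=A back=4 fwd=1
After 9 (forward): cur=H back=5 fwd=0
After 10 (back): cur=A back=4 fwd=1
After 11 (visit(W)): cur=W back=5 fwd=0
After 12 (back): cur=A back=4 fwd=1

A 4 1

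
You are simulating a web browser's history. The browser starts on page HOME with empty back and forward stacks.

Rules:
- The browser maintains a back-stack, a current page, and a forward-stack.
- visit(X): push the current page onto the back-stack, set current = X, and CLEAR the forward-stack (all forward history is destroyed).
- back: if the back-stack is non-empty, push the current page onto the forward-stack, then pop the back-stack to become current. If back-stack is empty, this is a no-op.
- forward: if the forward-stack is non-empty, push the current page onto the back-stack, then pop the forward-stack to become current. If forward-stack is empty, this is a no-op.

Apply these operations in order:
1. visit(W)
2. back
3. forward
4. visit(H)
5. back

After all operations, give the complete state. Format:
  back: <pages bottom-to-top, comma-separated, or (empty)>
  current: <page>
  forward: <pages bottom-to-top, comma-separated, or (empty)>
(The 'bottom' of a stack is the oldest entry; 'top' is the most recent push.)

After 1 (visit(W)): cur=W back=1 fwd=0
After 2 (back): cur=HOME back=0 fwd=1
After 3 (forward): cur=W back=1 fwd=0
After 4 (visit(H)): cur=H back=2 fwd=0
After 5 (back): cur=W back=1 fwd=1

Answer: back: HOME
current: W
forward: H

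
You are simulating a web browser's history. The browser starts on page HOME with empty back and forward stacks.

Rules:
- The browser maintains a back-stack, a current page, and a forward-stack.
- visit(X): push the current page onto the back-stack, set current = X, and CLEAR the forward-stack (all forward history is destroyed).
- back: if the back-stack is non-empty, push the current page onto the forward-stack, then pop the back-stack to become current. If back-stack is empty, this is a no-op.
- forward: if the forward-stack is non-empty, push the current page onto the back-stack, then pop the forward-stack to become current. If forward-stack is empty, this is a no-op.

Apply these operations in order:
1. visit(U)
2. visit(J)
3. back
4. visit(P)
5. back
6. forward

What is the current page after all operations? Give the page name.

After 1 (visit(U)): cur=U back=1 fwd=0
After 2 (visit(J)): cur=J back=2 fwd=0
After 3 (back): cur=U back=1 fwd=1
After 4 (visit(P)): cur=P back=2 fwd=0
After 5 (back): cur=U back=1 fwd=1
After 6 (forward): cur=P back=2 fwd=0

Answer: P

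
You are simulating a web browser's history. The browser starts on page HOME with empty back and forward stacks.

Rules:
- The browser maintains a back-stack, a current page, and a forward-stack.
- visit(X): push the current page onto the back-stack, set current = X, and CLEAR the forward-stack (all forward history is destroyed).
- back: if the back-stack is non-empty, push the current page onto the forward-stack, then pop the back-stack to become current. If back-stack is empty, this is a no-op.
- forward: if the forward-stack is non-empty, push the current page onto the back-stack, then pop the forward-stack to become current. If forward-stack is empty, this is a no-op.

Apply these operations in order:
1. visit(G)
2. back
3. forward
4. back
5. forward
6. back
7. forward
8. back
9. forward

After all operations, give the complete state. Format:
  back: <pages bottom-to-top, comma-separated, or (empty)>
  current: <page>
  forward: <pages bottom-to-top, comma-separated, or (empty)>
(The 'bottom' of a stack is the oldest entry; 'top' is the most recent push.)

Answer: back: HOME
current: G
forward: (empty)

Derivation:
After 1 (visit(G)): cur=G back=1 fwd=0
After 2 (back): cur=HOME back=0 fwd=1
After 3 (forward): cur=G back=1 fwd=0
After 4 (back): cur=HOME back=0 fwd=1
After 5 (forward): cur=G back=1 fwd=0
After 6 (back): cur=HOME back=0 fwd=1
After 7 (forward): cur=G back=1 fwd=0
After 8 (back): cur=HOME back=0 fwd=1
After 9 (forward): cur=G back=1 fwd=0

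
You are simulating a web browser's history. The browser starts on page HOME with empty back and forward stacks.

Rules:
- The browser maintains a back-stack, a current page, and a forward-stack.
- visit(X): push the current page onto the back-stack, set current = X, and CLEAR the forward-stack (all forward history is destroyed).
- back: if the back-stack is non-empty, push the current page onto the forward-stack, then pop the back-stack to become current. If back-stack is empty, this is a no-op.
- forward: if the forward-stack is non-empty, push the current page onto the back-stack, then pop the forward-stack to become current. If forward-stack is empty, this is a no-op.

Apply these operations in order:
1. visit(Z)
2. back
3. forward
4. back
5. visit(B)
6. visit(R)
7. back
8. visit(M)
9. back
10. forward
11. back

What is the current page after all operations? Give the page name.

After 1 (visit(Z)): cur=Z back=1 fwd=0
After 2 (back): cur=HOME back=0 fwd=1
After 3 (forward): cur=Z back=1 fwd=0
After 4 (back): cur=HOME back=0 fwd=1
After 5 (visit(B)): cur=B back=1 fwd=0
After 6 (visit(R)): cur=R back=2 fwd=0
After 7 (back): cur=B back=1 fwd=1
After 8 (visit(M)): cur=M back=2 fwd=0
After 9 (back): cur=B back=1 fwd=1
After 10 (forward): cur=M back=2 fwd=0
After 11 (back): cur=B back=1 fwd=1

Answer: B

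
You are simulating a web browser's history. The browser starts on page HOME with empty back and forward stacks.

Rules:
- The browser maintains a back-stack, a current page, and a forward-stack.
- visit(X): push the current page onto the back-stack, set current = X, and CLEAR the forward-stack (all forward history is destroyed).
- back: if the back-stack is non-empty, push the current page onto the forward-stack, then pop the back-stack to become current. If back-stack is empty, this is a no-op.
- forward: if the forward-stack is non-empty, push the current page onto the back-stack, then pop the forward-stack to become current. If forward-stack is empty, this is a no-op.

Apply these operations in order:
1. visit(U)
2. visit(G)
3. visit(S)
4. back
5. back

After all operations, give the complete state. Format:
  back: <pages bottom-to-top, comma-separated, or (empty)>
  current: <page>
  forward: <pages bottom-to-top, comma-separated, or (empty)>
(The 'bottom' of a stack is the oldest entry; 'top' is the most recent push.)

Answer: back: HOME
current: U
forward: S,G

Derivation:
After 1 (visit(U)): cur=U back=1 fwd=0
After 2 (visit(G)): cur=G back=2 fwd=0
After 3 (visit(S)): cur=S back=3 fwd=0
After 4 (back): cur=G back=2 fwd=1
After 5 (back): cur=U back=1 fwd=2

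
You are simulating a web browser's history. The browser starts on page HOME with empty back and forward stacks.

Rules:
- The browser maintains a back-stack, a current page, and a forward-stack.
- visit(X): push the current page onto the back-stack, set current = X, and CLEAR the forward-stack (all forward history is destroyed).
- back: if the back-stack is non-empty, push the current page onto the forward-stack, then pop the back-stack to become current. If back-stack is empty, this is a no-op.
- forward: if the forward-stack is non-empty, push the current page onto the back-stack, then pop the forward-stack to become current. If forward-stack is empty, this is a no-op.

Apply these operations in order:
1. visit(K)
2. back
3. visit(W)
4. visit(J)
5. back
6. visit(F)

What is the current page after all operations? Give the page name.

Answer: F

Derivation:
After 1 (visit(K)): cur=K back=1 fwd=0
After 2 (back): cur=HOME back=0 fwd=1
After 3 (visit(W)): cur=W back=1 fwd=0
After 4 (visit(J)): cur=J back=2 fwd=0
After 5 (back): cur=W back=1 fwd=1
After 6 (visit(F)): cur=F back=2 fwd=0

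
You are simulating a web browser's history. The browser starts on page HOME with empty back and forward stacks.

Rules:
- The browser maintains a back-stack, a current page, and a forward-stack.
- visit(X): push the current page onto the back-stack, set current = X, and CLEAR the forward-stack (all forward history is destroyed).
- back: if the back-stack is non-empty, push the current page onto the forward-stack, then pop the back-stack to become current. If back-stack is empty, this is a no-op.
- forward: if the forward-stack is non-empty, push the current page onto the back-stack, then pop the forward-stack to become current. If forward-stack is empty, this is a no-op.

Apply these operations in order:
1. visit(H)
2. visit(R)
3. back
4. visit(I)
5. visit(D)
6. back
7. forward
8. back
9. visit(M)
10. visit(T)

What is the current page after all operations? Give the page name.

Answer: T

Derivation:
After 1 (visit(H)): cur=H back=1 fwd=0
After 2 (visit(R)): cur=R back=2 fwd=0
After 3 (back): cur=H back=1 fwd=1
After 4 (visit(I)): cur=I back=2 fwd=0
After 5 (visit(D)): cur=D back=3 fwd=0
After 6 (back): cur=I back=2 fwd=1
After 7 (forward): cur=D back=3 fwd=0
After 8 (back): cur=I back=2 fwd=1
After 9 (visit(M)): cur=M back=3 fwd=0
After 10 (visit(T)): cur=T back=4 fwd=0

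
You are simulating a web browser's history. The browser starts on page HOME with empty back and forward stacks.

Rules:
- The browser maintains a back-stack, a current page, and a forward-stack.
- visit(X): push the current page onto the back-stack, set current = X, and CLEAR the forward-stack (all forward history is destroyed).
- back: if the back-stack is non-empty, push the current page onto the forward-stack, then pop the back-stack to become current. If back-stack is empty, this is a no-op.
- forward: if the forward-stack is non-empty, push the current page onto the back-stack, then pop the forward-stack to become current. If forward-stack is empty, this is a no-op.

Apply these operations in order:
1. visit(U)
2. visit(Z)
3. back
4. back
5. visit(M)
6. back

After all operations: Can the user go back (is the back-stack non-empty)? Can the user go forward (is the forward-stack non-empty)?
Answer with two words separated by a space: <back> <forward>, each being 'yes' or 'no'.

Answer: no yes

Derivation:
After 1 (visit(U)): cur=U back=1 fwd=0
After 2 (visit(Z)): cur=Z back=2 fwd=0
After 3 (back): cur=U back=1 fwd=1
After 4 (back): cur=HOME back=0 fwd=2
After 5 (visit(M)): cur=M back=1 fwd=0
After 6 (back): cur=HOME back=0 fwd=1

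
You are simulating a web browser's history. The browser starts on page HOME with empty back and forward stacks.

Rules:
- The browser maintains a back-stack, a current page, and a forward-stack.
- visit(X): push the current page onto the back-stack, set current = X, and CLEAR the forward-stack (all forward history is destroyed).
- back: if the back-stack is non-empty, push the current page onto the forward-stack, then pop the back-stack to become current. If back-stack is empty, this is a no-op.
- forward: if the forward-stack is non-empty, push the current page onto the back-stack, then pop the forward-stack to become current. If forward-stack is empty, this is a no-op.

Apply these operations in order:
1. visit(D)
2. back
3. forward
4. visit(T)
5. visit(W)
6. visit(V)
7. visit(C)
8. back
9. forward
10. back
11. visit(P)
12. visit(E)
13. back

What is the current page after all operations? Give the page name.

After 1 (visit(D)): cur=D back=1 fwd=0
After 2 (back): cur=HOME back=0 fwd=1
After 3 (forward): cur=D back=1 fwd=0
After 4 (visit(T)): cur=T back=2 fwd=0
After 5 (visit(W)): cur=W back=3 fwd=0
After 6 (visit(V)): cur=V back=4 fwd=0
After 7 (visit(C)): cur=C back=5 fwd=0
After 8 (back): cur=V back=4 fwd=1
After 9 (forward): cur=C back=5 fwd=0
After 10 (back): cur=V back=4 fwd=1
After 11 (visit(P)): cur=P back=5 fwd=0
After 12 (visit(E)): cur=E back=6 fwd=0
After 13 (back): cur=P back=5 fwd=1

Answer: P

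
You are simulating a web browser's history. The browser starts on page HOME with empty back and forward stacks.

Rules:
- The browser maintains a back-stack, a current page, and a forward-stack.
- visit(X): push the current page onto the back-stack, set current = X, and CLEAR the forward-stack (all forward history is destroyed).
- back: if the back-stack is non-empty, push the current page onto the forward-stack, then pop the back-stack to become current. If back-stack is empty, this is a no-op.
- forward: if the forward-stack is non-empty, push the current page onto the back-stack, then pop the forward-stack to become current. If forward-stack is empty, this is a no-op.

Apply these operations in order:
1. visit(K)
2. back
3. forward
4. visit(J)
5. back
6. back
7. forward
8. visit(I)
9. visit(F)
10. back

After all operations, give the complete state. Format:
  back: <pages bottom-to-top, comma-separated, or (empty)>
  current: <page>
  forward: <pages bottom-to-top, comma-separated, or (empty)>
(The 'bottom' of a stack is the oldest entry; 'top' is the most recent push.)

After 1 (visit(K)): cur=K back=1 fwd=0
After 2 (back): cur=HOME back=0 fwd=1
After 3 (forward): cur=K back=1 fwd=0
After 4 (visit(J)): cur=J back=2 fwd=0
After 5 (back): cur=K back=1 fwd=1
After 6 (back): cur=HOME back=0 fwd=2
After 7 (forward): cur=K back=1 fwd=1
After 8 (visit(I)): cur=I back=2 fwd=0
After 9 (visit(F)): cur=F back=3 fwd=0
After 10 (back): cur=I back=2 fwd=1

Answer: back: HOME,K
current: I
forward: F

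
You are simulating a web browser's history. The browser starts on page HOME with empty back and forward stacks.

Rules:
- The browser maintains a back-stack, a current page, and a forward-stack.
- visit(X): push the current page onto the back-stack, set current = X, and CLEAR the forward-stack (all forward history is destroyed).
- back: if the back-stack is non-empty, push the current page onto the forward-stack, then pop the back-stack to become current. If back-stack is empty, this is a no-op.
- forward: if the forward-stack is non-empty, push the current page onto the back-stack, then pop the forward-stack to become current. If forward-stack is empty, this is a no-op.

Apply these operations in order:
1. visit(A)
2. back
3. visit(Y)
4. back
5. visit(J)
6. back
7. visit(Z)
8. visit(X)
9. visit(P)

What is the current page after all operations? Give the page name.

Answer: P

Derivation:
After 1 (visit(A)): cur=A back=1 fwd=0
After 2 (back): cur=HOME back=0 fwd=1
After 3 (visit(Y)): cur=Y back=1 fwd=0
After 4 (back): cur=HOME back=0 fwd=1
After 5 (visit(J)): cur=J back=1 fwd=0
After 6 (back): cur=HOME back=0 fwd=1
After 7 (visit(Z)): cur=Z back=1 fwd=0
After 8 (visit(X)): cur=X back=2 fwd=0
After 9 (visit(P)): cur=P back=3 fwd=0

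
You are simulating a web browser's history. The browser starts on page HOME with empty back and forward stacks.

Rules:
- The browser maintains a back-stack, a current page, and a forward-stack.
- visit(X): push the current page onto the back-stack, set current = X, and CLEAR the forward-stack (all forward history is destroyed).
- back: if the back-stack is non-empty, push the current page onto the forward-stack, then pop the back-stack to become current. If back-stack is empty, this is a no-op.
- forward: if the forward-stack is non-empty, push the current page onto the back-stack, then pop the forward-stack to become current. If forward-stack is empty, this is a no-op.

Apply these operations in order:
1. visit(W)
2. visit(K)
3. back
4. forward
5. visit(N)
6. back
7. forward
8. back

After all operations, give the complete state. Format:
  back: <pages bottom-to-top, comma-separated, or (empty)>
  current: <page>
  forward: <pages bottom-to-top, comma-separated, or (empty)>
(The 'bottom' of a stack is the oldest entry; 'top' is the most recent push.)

Answer: back: HOME,W
current: K
forward: N

Derivation:
After 1 (visit(W)): cur=W back=1 fwd=0
After 2 (visit(K)): cur=K back=2 fwd=0
After 3 (back): cur=W back=1 fwd=1
After 4 (forward): cur=K back=2 fwd=0
After 5 (visit(N)): cur=N back=3 fwd=0
After 6 (back): cur=K back=2 fwd=1
After 7 (forward): cur=N back=3 fwd=0
After 8 (back): cur=K back=2 fwd=1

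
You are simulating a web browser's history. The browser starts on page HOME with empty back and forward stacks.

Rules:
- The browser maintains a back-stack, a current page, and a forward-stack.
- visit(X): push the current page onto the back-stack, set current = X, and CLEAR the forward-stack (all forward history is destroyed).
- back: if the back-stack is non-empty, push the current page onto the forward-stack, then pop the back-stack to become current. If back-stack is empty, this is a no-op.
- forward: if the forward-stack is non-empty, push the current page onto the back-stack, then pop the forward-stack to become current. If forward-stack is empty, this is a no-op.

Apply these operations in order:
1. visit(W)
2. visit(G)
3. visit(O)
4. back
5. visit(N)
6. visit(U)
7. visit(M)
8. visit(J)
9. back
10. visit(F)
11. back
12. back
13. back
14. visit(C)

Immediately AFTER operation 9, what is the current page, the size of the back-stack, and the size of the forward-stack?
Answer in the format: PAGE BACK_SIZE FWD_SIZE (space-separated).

After 1 (visit(W)): cur=W back=1 fwd=0
After 2 (visit(G)): cur=G back=2 fwd=0
After 3 (visit(O)): cur=O back=3 fwd=0
After 4 (back): cur=G back=2 fwd=1
After 5 (visit(N)): cur=N back=3 fwd=0
After 6 (visit(U)): cur=U back=4 fwd=0
After 7 (visit(M)): cur=M back=5 fwd=0
After 8 (visit(J)): cur=J back=6 fwd=0
After 9 (back): cur=M back=5 fwd=1

M 5 1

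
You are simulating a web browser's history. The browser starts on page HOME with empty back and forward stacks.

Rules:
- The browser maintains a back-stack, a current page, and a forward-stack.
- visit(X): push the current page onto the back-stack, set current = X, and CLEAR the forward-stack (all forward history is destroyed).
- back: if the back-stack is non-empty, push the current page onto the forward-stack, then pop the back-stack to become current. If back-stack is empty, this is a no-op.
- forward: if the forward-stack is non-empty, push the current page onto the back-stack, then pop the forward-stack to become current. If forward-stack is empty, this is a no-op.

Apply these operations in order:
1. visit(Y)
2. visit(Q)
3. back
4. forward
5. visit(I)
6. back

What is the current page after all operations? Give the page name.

After 1 (visit(Y)): cur=Y back=1 fwd=0
After 2 (visit(Q)): cur=Q back=2 fwd=0
After 3 (back): cur=Y back=1 fwd=1
After 4 (forward): cur=Q back=2 fwd=0
After 5 (visit(I)): cur=I back=3 fwd=0
After 6 (back): cur=Q back=2 fwd=1

Answer: Q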